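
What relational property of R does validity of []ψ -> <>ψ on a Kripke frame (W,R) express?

Suppose □ψ→◇ψ is valid. At any x set V(ψ)=W. Then □ψ at x, so ◇ψ at x, so x has a successor.

seriality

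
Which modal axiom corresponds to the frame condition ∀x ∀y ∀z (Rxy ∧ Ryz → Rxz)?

□q → □□q

The condition is transitivity. The 4 schema □q → □□q defines it.
Suppose □q→□□q is valid. Take Rxy, Ryz and set V(q)={w : Rxw}. Then □q at x, so □□q at x, so □q at y, so q at z, i.e. Rxz.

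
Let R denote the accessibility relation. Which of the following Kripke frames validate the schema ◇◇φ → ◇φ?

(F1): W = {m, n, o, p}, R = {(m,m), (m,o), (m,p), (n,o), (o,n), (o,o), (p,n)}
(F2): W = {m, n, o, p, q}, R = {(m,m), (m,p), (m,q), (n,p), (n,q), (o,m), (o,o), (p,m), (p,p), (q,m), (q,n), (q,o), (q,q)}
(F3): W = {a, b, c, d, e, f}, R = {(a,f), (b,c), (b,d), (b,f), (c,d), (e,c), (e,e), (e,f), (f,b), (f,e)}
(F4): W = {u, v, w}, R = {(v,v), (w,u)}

Frame correspondent (Sahlqvist): ∀x ∀y ∀z (Rxy ∧ Ryz → Rxz) — i.e. transitivity.
(F1): fails — Rpn and Rno but not Rpo.
(F2): fails — Rom and Rmq but not Roq.
(F3): fails — Rbf and Rfb but not Rbb.
(F4): ✓.
Valid on: (F4).

(F4)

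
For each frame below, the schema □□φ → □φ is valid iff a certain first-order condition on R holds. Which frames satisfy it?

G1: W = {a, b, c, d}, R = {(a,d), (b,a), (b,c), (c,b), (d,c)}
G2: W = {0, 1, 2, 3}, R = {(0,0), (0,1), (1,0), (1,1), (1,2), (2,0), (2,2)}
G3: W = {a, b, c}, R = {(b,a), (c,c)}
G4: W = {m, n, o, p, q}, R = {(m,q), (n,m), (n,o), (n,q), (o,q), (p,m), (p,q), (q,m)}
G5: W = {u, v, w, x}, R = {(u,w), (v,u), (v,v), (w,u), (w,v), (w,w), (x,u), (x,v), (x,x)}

The schema corresponds to density: ∀x ∀y (Rxy → ∃z (Rxz ∧ Rzy)).
G1: fails — Rbc but no z with Rbz and Rzc.
G2: ✓.
G3: fails — Rba but no z with Rbz and Rza.
G4: fails — Rno but no z with Rnz and Rzo.
G5: ✓.
Valid on: G2, G5.

G2, G5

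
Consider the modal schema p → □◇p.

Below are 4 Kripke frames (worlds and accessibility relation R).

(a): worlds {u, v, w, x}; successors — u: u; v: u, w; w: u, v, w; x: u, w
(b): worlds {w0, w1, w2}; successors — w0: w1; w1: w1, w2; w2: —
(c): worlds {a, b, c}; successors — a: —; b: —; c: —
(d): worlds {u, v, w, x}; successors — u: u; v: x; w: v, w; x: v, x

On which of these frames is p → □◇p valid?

Frame correspondent (Sahlqvist): ∀x ∀y (Rxy → Ryx) — i.e. symmetry.
(a): fails — Rxw but not Rwx.
(b): fails — Rw1w2 but not Rw2w1.
(c): ✓.
(d): fails — Rwv but not Rvw.

(c)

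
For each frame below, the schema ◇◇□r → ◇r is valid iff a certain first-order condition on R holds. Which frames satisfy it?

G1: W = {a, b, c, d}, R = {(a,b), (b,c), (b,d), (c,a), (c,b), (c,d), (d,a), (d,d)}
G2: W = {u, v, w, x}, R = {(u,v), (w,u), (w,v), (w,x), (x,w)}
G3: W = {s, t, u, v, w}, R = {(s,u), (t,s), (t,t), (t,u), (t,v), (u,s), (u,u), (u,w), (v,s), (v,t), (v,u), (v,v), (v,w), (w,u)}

G3

Frame correspondent (Sahlqvist): ∀x ∀y (xR²y → ∃w (yRw ∧ xRw)) — i.e. a generalized confluence (Geach) condition.
G1: fails — aR²d but no w with dRw and aRw.
G2: fails — wR²v but no t with vRt and wRt.
G3: satisfies the condition.
Valid on: G3.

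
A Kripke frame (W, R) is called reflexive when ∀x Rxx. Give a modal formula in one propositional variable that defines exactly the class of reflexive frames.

The condition is reflexivity. The T schema □p → p defines it.
Suppose □p→p is valid. At any x set V(p)={w : Rxw}. Then □p holds at x, so p holds at x, i.e. Rxx.

□p → p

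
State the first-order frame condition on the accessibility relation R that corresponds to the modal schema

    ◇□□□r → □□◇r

∀x ∀y ∀z ((xRy ∧ xR²z) → ∃w (yR³w ∧ zRw))

This is a Sahlqvist (Geach-type) schema ◇^1□^3r → □^2◇^1r.
First-order correspondent: ∀x ∀y ∀z ((xRy ∧ xR²z) → ∃w (yR³w ∧ zRw)).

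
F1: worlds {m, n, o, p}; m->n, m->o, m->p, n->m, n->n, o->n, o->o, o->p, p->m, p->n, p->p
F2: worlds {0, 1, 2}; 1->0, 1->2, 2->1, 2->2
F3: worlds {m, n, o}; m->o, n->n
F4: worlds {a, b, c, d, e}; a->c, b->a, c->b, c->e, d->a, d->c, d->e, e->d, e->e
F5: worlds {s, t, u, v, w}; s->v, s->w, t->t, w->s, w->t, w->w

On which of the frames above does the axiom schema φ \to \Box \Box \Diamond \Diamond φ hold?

Frame correspondent (Sahlqvist): \forall x \forall z (x R^2 z \to \exists w (x = w \wedge z R^2 w)) — i.e. a generalized confluence (Geach) condition.
F1: holds.
F2: fails — 2R²0 but no w with 2=w and 0R²w.
F3: holds.
F4: fails — aR²b but no w with a=w and bR²w.
F5: fails — sR²t but no w* with s=w* and tR²w*.
Valid on: F1, F3.

F1, F3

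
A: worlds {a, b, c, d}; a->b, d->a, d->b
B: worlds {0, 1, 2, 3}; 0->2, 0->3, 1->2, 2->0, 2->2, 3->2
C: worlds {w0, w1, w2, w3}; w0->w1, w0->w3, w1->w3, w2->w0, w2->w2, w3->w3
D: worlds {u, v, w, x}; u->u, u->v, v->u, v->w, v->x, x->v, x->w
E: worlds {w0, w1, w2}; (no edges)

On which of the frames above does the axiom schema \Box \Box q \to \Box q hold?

Frame correspondent (Sahlqvist): \forall x \forall y (Rxy \to \exists z (Rxz \wedge Rzy)) — i.e. density.
A: fails — Rab but no z with Raz and Rzb.
B: fails — R03 but no z with R0z and Rz3.
C: fails — Rw0w1 but no z with Rw0z and Rzw1.
D: fails — Rvx but no z with Rvz and Rzx.
E: holds.
Valid on: E.

E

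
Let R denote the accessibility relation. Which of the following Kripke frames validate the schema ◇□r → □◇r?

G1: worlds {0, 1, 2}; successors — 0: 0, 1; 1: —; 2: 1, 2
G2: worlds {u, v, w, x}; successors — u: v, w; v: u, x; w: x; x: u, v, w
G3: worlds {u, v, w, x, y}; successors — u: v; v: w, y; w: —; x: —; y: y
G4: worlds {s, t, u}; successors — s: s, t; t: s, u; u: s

Frame correspondent (Sahlqvist): ∀x ∀y ∀z (Rxy ∧ Rxz → ∃w (Ryw ∧ Rzw)) — i.e. convergence.
G1: fails — R00 and R01 but 0 and 1 have no common successor.
G2: fails — Rxw and Rxu but w and u have no common successor.
G3: fails — Rvy and Rvw but y and w have no common successor.
G4: ✓.
Valid on: G4.

G4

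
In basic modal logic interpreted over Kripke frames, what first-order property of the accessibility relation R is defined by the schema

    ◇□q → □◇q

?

convergence

This schema is the .2 axiom.
Its frame correspondent is convergence — ∀x ∀y ∀z (Rxy ∧ Rxz → ∃w (Ryw ∧ Rzw)).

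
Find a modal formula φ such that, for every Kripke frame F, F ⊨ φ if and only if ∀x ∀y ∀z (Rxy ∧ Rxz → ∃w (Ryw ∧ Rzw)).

◇□ψ → □◇ψ

This is convergence; the standard corresponding axiom is .2: ◇□ψ → □◇ψ.
Suppose ◇□ψ→□◇ψ is valid. Take Rxy, Rxz and set V(ψ)={w : Ryw}. Then □ψ at y so ◇□ψ at x, so □◇ψ at x, so ◇ψ at z, giving w with Rzw and Ryw.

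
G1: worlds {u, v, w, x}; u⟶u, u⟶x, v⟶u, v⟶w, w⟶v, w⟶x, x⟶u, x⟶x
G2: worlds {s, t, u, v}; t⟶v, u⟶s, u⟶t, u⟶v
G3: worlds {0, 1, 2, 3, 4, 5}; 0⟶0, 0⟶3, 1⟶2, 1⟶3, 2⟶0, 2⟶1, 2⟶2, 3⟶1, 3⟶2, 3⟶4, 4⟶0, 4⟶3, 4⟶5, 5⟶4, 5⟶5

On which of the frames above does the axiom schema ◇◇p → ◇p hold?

This is the axiom for a generalized confluence (Geach) condition; its first-order frame correspondent is ∀x ∀y (xR²y → ∃w (y = w ∧ xRw)).
G1: fails — vR²v but no t with v=t and vRt.
G2: satisfies the condition.
G3: fails — 0R²1 but no w with 1=w and 0Rw.

G2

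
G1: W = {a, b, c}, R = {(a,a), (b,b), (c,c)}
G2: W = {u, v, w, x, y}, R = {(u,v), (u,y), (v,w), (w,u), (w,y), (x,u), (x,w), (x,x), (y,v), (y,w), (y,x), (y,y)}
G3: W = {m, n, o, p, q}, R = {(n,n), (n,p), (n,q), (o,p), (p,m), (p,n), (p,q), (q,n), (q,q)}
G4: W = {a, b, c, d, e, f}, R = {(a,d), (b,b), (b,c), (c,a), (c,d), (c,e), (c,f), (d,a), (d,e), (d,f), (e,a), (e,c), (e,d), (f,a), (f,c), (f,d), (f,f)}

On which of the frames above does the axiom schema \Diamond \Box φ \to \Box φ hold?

The schema corresponds to the Euclidean property: \forall x \forall y \forall z (Rxy \wedge Rxz \to Ryz).
G1: ✓.
G2: fails — Ruv and Ruv but not Rvv.
G3: fails — Rnq and Rnp but not Rqp.
G4: fails — Rad and Rad but not Rdd.
Valid on: G1.

G1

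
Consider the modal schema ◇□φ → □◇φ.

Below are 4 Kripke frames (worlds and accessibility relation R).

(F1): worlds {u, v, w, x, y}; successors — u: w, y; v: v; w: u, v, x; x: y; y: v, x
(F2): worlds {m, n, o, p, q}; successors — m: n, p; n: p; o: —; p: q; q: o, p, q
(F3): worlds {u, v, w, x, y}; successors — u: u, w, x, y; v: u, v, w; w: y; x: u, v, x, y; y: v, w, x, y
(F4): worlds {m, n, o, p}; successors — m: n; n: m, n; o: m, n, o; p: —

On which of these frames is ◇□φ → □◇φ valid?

(F4)

This is the axiom for convergence; its first-order frame correspondent is ∀x ∀y ∀z (Rxy ∧ Rxz → ∃w (Ryw ∧ Rzw)).
(F1): fails — Rwu and Rwv but u and v have no common successor.
(F2): fails — Rmn and Rmp but n and p have no common successor.
(F3): fails — Rvv and Rvw but v and w have no common successor.
(F4): holds.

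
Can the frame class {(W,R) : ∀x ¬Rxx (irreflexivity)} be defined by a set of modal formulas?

If a class were modally definable it would be closed under surjective bounded morphisms (Goldblatt–Thomason).
The 2-cycle (worlds 0,1 with 0→1→0) is irreflexive, and the map sending every world to a single reflexive point • is a surjective bounded morphism (forth: every edge maps to (•,•); back: every world has a successor). So any modal formula valid on the 2-cycle is also valid on the reflexive point, which is not irreflexive.
Hence irreflexivity is not modally definable.

No — not modally definable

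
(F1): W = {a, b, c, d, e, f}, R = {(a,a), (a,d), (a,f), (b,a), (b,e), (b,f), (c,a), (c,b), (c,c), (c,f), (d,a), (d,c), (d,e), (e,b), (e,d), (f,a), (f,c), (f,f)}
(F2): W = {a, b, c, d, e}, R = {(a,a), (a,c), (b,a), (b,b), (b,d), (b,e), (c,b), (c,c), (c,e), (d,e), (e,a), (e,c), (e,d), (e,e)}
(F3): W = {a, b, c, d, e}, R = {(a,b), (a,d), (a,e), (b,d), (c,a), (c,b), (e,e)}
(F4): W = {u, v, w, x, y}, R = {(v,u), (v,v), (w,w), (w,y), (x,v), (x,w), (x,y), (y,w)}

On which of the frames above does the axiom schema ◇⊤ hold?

The schema corresponds to seriality: ∀x ∃y Rxy.
(F1): satisfies the condition.
(F2): satisfies the condition.
(F3): fails — world d has no successor.
(F4): fails — world u has no successor.
Valid on: (F1), (F2).

(F1), (F2)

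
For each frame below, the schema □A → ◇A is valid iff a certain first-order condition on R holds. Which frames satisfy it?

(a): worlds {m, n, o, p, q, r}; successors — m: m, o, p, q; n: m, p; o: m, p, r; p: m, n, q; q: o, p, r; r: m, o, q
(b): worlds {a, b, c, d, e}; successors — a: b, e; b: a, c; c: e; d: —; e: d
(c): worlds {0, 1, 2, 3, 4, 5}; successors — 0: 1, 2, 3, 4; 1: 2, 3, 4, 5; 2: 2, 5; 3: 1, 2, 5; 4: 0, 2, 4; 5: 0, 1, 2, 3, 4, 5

(a), (c)

The schema corresponds to seriality: ∀x ∃y Rxy.
(a): holds.
(b): fails — world d has no successor.
(c): holds.
Valid on: (a), (c).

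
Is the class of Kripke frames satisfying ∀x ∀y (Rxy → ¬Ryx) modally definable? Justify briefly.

Modal frame validity is preserved under surjective bounded morphisms.
The 4-cycle (worlds 0,1,2,3 with 0→1→2→3→0) is asymmetric. Mapping every world to a single reflexive point • is a surjective bounded morphism, and the reflexive point is not asymmetric (R•• but asymmetry requires ¬R••).
So the class is not modally definable.

No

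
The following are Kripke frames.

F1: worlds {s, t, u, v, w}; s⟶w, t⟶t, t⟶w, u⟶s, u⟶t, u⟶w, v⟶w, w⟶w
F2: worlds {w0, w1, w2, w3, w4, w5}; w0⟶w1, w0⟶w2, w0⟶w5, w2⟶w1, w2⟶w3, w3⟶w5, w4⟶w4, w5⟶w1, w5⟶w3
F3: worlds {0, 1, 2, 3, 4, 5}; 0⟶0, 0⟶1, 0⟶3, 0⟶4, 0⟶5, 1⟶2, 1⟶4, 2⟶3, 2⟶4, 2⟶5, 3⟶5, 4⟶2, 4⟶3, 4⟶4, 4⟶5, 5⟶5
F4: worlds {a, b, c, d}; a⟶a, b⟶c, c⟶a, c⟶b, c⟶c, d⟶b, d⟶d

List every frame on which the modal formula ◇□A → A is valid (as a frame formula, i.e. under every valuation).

none

Frame correspondent (Sahlqvist): ∀x ∀y (Rxy → Ryx) — i.e. symmetry.
F1: fails — Ruw but not Rwu.
F2: fails — Rw0w5 but not Rw5w0.
F3: fails — R45 but not R54.
F4: fails — Rdb but not Rbd.
Valid on no frame.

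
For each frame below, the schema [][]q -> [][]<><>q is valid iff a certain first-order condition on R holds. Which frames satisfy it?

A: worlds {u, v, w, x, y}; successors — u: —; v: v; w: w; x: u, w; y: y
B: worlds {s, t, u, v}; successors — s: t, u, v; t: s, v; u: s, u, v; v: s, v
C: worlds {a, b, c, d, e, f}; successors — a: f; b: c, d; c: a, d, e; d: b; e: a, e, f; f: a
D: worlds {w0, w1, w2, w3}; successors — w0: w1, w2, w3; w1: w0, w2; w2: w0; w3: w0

A, B, D

This is the axiom for a generalized confluence (Geach) condition; its first-order frame correspondent is forall x forall z (x R^2 z -> exists w (x R^2 w & z R^2 w)).
A: satisfies the condition.
B: satisfies the condition.
C: fails — dR²c but no w with dR²w and cR²w.
D: satisfies the condition.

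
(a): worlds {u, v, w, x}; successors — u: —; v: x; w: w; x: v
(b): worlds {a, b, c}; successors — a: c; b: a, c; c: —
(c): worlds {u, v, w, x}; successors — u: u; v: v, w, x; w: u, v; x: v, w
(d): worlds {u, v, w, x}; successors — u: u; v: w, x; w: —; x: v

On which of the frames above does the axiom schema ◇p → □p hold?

Frame correspondent (Sahlqvist): ∀x ∀y ∀z (Rxy ∧ Rxz → y = z) — i.e. partial functionality.
(a): ✓.
(b): fails — b sees both a and c.
(c): fails — v sees both v and w.
(d): fails — v sees both w and x.

(a)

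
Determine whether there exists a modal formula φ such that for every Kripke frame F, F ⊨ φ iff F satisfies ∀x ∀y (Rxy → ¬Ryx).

Any modally definable frame class is closed under surjective bounded morphisms.
The 3-cycle (worlds 0,1,2 with 0→1→2→0) is asymmetric. Mapping every world to a single reflexive point • is a surjective bounded morphism, and the reflexive point is not asymmetric (R•• but asymmetry requires ¬R••).
So the class is not modally definable.

Not modally definable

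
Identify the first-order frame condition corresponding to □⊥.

Emptiness of R

□⊥ is valid iff no world has any successor (otherwise □⊥ fails at any world with one).
The converse is a direct semantic check.
Frame condition: ∀x ∀y ¬Rxy.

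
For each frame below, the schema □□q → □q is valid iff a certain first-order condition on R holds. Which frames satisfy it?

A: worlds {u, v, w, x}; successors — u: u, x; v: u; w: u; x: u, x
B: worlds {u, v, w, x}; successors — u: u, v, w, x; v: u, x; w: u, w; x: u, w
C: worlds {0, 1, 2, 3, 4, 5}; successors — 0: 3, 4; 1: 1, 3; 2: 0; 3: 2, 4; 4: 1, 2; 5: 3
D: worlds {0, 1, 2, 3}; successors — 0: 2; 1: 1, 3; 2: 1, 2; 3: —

A, B, D

The schema corresponds to density: ∀x ∀y (Rxy → ∃z (Rxz ∧ Rzy)).
A: holds.
B: holds.
C: fails — R34 but no z with R3z and Rz4.
D: holds.
Valid on: A, B, D.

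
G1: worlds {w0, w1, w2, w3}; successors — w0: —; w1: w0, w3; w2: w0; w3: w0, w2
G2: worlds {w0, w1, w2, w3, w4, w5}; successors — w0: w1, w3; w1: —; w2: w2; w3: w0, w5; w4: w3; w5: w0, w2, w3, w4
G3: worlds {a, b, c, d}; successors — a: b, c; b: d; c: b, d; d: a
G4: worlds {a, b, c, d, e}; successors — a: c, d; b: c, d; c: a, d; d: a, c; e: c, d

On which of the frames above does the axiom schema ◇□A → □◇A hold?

This is the axiom for convergence; its first-order frame correspondent is ∀x ∀y ∀z (Rxy ∧ Rxz → ∃w (Ryw ∧ Rzw)).
G1: fails — Rw1w0 and Rw1w0 but w0 and w0 have no common successor.
G2: fails — Rw0w1 and Rw0w1 but w1 and w1 have no common successor.
G3: fails — Rcd and Rcb but d and b have no common successor.
G4: condition met.
Valid on: G4.

G4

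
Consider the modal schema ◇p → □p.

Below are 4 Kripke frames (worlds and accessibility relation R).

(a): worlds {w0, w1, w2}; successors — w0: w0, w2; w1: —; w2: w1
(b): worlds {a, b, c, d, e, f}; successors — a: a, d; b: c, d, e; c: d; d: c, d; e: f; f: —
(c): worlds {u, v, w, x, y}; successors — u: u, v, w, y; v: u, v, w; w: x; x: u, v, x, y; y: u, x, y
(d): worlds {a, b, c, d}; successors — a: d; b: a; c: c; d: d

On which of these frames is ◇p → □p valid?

This is the axiom for partial functionality; its first-order frame correspondent is ∀x ∀y ∀z (Rxy ∧ Rxz → y = z).
(a): fails — w0 sees both w0 and w2.
(b): fails — a sees both a and d.
(c): fails — u sees both u and v.
(d): condition met.

(d)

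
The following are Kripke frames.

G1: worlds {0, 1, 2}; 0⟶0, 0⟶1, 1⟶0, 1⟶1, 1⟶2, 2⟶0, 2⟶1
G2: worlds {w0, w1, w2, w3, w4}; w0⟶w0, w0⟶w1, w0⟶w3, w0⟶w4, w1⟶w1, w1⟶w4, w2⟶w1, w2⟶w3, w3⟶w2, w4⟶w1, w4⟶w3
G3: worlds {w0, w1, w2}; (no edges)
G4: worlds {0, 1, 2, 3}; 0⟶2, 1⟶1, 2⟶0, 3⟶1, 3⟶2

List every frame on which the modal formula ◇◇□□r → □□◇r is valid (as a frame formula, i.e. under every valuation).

Frame correspondent (Sahlqvist): ∀x ∀y ∀z ((xR²y ∧ xR²z) → ∃w (yR²w ∧ zRw)) — i.e. a generalized confluence (Geach) condition.
G1: holds.
G2: fails — w0R²w1, w0R²w3 but no w with w1R²w and w3Rw.
G3: holds.
G4: fails — 0R²0, 0R²0 but no w with 0R²w and 0Rw.

G1, G3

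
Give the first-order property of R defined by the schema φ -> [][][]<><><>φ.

forall x forall z (x R^3 z -> exists w (x = w & z R^3 w))

This is a Sahlqvist (Geach-type) schema ◇^0□^0φ → □^3◇^3φ.
First-order correspondent: forall x forall z (x R^3 z -> exists w (x = w & z R^3 w)).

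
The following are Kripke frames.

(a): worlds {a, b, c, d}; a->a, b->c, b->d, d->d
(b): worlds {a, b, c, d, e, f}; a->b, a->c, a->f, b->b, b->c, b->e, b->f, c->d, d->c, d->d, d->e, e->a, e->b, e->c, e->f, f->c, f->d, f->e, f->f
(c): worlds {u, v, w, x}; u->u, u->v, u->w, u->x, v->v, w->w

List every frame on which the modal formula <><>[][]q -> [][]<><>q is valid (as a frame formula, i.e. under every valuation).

This is the axiom for a generalized confluence (Geach) condition; its first-order frame correspondent is forall x forall y forall z ((x R^2 y & x R^2 z) -> exists w (y R^2 w & z R^2 w)).
(a): condition met.
(b): condition met.
(c): fails — uR²u, uR²x but no t with uR²t and xR²t.

(a), (b)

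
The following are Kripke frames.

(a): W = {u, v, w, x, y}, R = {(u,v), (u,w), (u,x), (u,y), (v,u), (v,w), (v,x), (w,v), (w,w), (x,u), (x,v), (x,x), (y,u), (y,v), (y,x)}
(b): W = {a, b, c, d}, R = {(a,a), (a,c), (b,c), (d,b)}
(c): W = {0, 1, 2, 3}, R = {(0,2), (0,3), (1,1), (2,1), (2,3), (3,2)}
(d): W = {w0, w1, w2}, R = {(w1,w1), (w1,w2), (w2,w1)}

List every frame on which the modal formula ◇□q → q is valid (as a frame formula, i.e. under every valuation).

The schema corresponds to symmetry: ∀x ∀y (Rxy → Ryx).
(a): fails — Ryx but not Rxy.
(b): fails — Rac but not Rca.
(c): fails — R02 but not R20.
(d): satisfies the condition.

(d)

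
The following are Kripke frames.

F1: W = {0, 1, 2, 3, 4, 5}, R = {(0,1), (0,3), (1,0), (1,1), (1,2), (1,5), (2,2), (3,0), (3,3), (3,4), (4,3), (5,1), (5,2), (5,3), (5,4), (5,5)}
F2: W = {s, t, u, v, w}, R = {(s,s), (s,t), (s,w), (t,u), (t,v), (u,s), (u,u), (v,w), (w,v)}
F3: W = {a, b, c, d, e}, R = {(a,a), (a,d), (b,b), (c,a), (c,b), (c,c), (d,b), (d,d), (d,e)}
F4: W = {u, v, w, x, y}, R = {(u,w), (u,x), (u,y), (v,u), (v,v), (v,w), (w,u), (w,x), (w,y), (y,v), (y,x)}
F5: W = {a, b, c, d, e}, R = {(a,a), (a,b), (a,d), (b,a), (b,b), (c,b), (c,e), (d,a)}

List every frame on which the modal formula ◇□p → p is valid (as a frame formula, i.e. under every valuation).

This is the axiom for a generalized confluence (Geach) condition; its first-order frame correspondent is ∀x ∀y (xRy → ∃w (yRw ∧ x = w)).
F1: fails — 1R2 but no w with 2Rw and 1=w.
F2: fails — sRt but no w* with tRw* and s=w*.
F3: fails — aRd but no w with dRw and a=w.
F4: fails — uRx but no t with xRt and u=t.
F5: fails — cRb but no w with bRw and c=w.
Valid on no frame.

none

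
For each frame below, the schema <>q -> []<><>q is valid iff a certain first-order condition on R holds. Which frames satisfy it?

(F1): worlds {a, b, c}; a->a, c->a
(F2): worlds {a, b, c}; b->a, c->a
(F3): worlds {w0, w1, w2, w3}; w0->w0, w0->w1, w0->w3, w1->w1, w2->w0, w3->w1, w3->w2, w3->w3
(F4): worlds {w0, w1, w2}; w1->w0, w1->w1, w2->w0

(F1)

This is the axiom for a generalized confluence (Geach) condition; its first-order frame correspondent is forall x forall y forall z ((xRy & xRz) -> exists w (y = w & z R^2 w)).
(F1): condition met.
(F2): fails — bRa, bRa but no w with a=w and aR²w.
(F3): fails — w0Rw0, w0Rw1 but no w with w0=w and w1R²w.
(F4): fails — w1Rw0, w1Rw0 but no w with w0=w and w0R²w.
Valid on: (F1).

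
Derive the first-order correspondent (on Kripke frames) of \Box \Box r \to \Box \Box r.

This is a Sahlqvist (Geach-type) schema ◇^0□^2r → □^2◇^0r.
Minimal-valuation argument: fix x; take any y with xR^0y and any z with xR^2z. Set V(r) to the set of worlds R-reachable from y in exactly 2 steps. Then □^2r holds at y, so the antecedent holds at x; validity forces ◇^0r at z, giving a w with zR^0w and yR^2w.
First-order correspondent: \forall x \forall z (x R^2 z \to \exists w (x R^2 w \wedge z = w)).

\forall x \forall z (x R^2 z \to \exists w (x R^2 w \wedge z = w))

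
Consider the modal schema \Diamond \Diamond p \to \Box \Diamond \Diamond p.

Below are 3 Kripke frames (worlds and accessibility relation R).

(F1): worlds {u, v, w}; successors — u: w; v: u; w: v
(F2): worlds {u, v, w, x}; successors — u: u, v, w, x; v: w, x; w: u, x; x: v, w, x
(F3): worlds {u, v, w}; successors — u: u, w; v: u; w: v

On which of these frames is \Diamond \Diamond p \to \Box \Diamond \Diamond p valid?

(F2)

This is the axiom for a generalized confluence (Geach) condition; its first-order frame correspondent is \forall x \forall y \forall z ((x R^2 y \wedge xRz) \to \exists w (y = w \wedge z R^2 w)).
(F1): fails — uR²v, uRw but no t with v=t and wR²t.
(F2): ✓.
(F3): fails — uR²v, uRw but no t with v=t and wR²t.
Valid on: (F2).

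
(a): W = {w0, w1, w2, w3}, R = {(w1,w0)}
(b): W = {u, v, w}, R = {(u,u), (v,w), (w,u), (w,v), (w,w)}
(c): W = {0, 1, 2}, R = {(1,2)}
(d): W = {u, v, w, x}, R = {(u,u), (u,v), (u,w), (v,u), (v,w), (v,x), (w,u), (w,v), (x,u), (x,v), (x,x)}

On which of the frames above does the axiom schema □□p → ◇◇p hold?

(b), (d)

The schema corresponds to a generalized confluence (Geach) condition: ∀x ∃w (xR²w ∧ xR²w).
(a): fails — at w0 but no w with w0R²w and w0R²w.
(b): ✓.
(c): fails — at 0 but no w with 0R²w and 0R²w.
(d): ✓.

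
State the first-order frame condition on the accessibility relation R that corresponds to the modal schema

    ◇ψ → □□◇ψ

This is a Sahlqvist (Geach-type) schema ◇^1□^0ψ → □^2◇^1ψ.
Minimal-valuation argument: fix x; take any y with xR^1y and any z with xR^2z. Set V(ψ) to the set of worlds R-reachable from y in exactly 0 steps. Then □^0ψ holds at y, so the antecedent holds at x; validity forces ◇^1ψ at z, giving a w with zR^1w and yR^0w.
First-order correspondent: ∀x ∀y ∀z ((xRy ∧ xR²z) → ∃w (y = w ∧ zRw)).

∀x ∀y ∀z ((xRy ∧ xR²z) → ∃w (y = w ∧ zRw))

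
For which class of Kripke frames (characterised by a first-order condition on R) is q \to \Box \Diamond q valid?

Suppose q→□◇q is valid. Take Rxy and set V(q)={x}. Then q at x, so □◇q at x, so ◇q at y, so some z with Ryz has q; z=x, i.e. Ryx.
Conversely, any frame satisfying \forall x \forall y (Rxy \to Ryx) validates the schema.
Frame condition: \forall x \forall y (Rxy \to Ryx).

symmetry: \forall x \forall y (Rxy \to Ryx)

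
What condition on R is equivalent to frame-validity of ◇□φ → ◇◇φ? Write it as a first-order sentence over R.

This is a Sahlqvist (Geach-type) schema ◇^1□^1φ → □^0◇^2φ.
First-order correspondent: ∀x ∀y (xRy → ∃w (yRw ∧ xR²w)).

∀x ∀y (xRy → ∃w (yRw ∧ xR²w))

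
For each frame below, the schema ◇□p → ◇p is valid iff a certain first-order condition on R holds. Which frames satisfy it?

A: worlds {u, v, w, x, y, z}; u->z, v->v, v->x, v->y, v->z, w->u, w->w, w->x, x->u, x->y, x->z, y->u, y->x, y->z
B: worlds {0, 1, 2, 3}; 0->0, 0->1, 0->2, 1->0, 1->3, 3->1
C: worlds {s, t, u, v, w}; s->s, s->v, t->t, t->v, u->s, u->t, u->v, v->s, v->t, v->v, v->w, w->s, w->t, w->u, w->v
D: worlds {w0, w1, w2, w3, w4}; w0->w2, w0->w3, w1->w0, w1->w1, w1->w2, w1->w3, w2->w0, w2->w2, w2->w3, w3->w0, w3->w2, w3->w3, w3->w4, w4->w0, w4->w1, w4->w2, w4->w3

C, D

The schema corresponds to a generalized confluence (Geach) condition: ∀x ∀y (xRy → ∃w (yRw ∧ xRw)).
A: fails — uRz but no t with zRt and uRt.
B: fails — 0R2 but no w with 2Rw and 0Rw.
C: satisfies the condition.
D: satisfies the condition.
Valid on: C, D.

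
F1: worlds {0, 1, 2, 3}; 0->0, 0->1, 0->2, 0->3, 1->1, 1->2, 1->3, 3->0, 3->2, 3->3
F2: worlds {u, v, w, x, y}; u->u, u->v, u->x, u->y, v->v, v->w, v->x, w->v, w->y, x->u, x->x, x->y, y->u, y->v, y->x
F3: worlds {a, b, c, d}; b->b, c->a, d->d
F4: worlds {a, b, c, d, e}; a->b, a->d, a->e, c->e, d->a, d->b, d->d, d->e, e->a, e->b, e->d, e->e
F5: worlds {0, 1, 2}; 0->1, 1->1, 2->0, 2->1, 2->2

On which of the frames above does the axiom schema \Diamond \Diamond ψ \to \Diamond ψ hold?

F3, F5

The schema corresponds to transitivity: \forall x \forall y \forall z (Rxy \wedge Ryz \to Rxz).
F1: fails — R13 and R30 but not R10.
F2: fails — Ruv and Rvw but not Ruw.
F3: ✓.
F4: fails — Rae and Rea but not Raa.
F5: ✓.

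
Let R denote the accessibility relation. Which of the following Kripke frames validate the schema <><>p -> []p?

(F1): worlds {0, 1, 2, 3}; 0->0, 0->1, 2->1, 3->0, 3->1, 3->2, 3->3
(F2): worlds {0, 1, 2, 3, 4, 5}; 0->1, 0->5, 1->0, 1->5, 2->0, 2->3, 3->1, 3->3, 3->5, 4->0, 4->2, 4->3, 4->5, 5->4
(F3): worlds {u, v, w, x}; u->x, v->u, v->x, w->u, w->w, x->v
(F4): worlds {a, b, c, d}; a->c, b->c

(F4)

Frame correspondent (Sahlqvist): forall x forall y forall z ((x R^2 y & xRz) -> exists w (y = w & z = w)) — i.e. a generalized confluence (Geach) condition.
(F1): fails — 0R²0, 0R1 but 0 ≠ 1.
(F2): fails — 0R²0, 0R1 but 0 ≠ 1.
(F3): fails — uR²v, uRx but v ≠ x.
(F4): satisfies the condition.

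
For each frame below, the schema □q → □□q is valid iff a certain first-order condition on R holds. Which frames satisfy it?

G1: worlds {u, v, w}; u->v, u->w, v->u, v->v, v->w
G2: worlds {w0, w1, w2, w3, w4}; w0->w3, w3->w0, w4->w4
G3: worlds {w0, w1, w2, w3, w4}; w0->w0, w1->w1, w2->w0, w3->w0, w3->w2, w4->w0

G3

Frame correspondent (Sahlqvist): ∀x ∀y ∀z (Rxy ∧ Ryz → Rxz) — i.e. transitivity.
G1: fails — Ruv and Rvu but not Ruu.
G2: fails — Rw0w3 and Rw3w0 but not Rw0w0.
G3: condition met.
Valid on: G3.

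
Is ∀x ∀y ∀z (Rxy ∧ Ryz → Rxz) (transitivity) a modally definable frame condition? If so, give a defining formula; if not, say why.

This is a Sahlqvist condition; the 4 axiom □r → □□r defines it.

Yes, by □r → □□r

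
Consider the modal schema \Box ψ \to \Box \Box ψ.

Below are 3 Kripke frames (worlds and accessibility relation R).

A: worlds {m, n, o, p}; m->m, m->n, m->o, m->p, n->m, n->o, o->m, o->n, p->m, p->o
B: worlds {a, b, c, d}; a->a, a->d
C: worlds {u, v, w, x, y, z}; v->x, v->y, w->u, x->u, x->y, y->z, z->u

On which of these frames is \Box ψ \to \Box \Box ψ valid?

B

Frame correspondent (Sahlqvist): \forall x \forall y \forall z (Rxy \wedge Ryz \to Rxz) — i.e. transitivity.
A: fails — Rom and Rmo but not Roo.
B: satisfies the condition.
C: fails — Rvx and Rxu but not Rvu.
Valid on: B.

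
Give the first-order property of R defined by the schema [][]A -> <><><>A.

forall x exists w (x R^2 w & x R^3 w)

This is a Sahlqvist (Geach-type) schema ◇^0□^2A → □^0◇^3A.
First-order correspondent: forall x exists w (x R^2 w & x R^3 w).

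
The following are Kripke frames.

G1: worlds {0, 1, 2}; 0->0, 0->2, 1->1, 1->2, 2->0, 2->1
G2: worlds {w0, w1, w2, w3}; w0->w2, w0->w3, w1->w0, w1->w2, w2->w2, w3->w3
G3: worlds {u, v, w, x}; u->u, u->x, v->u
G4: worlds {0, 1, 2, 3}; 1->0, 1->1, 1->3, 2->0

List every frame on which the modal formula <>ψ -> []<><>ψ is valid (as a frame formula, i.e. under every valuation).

Frame correspondent (Sahlqvist): forall x forall y forall z ((xRy & xRz) -> exists w (y = w & z R^2 w)) — i.e. a generalized confluence (Geach) condition.
G1: satisfies the condition.
G2: fails — w0Rw2, w0Rw3 but no w with w2=w and w3R²w.
G3: fails — uRu, uRx but no t with u=t and xR²t.
G4: fails — 1R0, 1R0 but no w with 0=w and 0R²w.

G1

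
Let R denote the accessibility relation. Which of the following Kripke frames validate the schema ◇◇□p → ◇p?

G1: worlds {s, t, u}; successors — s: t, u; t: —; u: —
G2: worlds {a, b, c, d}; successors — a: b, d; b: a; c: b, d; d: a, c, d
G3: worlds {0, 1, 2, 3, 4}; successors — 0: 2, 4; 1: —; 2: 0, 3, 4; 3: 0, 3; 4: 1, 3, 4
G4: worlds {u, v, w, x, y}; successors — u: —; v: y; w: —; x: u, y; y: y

G1, G2, G4

The schema corresponds to a generalized confluence (Geach) condition: ∀x ∀y (xR²y → ∃w (yRw ∧ xRw)).
G1: satisfies the condition.
G2: satisfies the condition.
G3: fails — 0R²1 but no w with 1Rw and 0Rw.
G4: satisfies the condition.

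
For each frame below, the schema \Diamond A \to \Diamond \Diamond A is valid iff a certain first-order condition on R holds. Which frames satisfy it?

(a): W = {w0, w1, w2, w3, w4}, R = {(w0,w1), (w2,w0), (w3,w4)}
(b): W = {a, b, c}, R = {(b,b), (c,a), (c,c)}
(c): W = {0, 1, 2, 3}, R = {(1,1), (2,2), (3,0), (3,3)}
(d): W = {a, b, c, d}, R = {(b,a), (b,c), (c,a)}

The schema corresponds to a generalized confluence (Geach) condition: \forall x \forall y (xRy \to \exists w (y = w \wedge x R^2 w)).
(a): fails — w0Rw1 but no w with w1=w and w0R²w.
(b): holds.
(c): holds.
(d): fails — bRc but no w with c=w and bR²w.
Valid on: (b), (c).

(b), (c)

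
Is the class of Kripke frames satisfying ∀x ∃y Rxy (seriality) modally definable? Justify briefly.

Yes, by □p → ◇p

Yes: it is seriality, defined by the D schema □p → ◇p.
Suppose □p→◇p is valid. At any x set V(p)=W. Then □p at x, so ◇p at x, so x has a successor.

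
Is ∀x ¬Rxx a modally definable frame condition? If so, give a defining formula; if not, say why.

If a class were modally definable it would be closed under surjective bounded morphisms (Goldblatt–Thomason).
The 2-cycle (worlds w0,w1 with w0→w1→w0) is irreflexive, and the map sending every world to a single reflexive point • is a surjective bounded morphism (forth: every edge maps to (•,•); back: every world has a successor). So any modal formula valid on the 2-cycle is also valid on the reflexive point, which is not irreflexive.
So the class is not modally definable.

Not modally definable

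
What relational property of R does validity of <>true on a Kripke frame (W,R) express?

◇⊤ holds at w iff w has a successor, so frame-validity of ◇⊤ is exactly seriality. Equivalently via □ψ → ◇ψ:
Suppose □ψ→◇ψ is valid. At any x set V(ψ)=W. Then □ψ at x, so ◇ψ at x, so x has a successor.

seriality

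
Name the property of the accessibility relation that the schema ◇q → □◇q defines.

the Euclidean property: ∀x ∀y ∀z (Rxy ∧ Rxz → Ryz)

Suppose ◇q→□◇q is valid. Take Rxy, Rxz and set V(q)={y}. Then ◇q at x, so □◇q at x, so ◇q at z, so some w with Rzw has q; w=y, i.e. Rzy. By symmetry of the argument, Ryz.
Conversely, on a frame with the Euclidean property the schema holds at every world under every valuation.
Frame condition: ∀x ∀y ∀z (Rxy ∧ Rxz → Ryz).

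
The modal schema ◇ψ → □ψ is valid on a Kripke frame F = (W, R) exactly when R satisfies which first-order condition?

This is the CD axiom.
It corresponds to partial functionality: ∀x ∀y ∀z (Rxy ∧ Rxz → y = z).

partial functionality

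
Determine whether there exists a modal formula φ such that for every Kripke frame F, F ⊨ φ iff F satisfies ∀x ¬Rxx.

Modal frame validity is preserved under surjective bounded morphisms.
The 3-cycle (worlds w0,w1,w2 with w0→w1→w2→w0) is irreflexive, and the map sending every world to a single reflexive point • is a surjective bounded morphism (forth: every edge maps to (•,•); back: every world has a successor). So any modal formula valid on the 3-cycle is also valid on the reflexive point, which is not irreflexive.
So the class is not modally definable.

No — not modally definable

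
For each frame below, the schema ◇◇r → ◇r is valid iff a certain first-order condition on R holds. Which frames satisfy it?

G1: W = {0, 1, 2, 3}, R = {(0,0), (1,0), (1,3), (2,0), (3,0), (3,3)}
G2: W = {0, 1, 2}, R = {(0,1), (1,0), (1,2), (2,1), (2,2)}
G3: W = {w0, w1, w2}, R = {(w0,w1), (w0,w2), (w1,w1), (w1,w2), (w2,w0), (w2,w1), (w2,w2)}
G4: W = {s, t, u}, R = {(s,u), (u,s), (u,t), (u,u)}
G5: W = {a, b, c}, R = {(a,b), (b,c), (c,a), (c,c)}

The schema corresponds to transitivity: ∀x ∀y ∀z (Rxy ∧ Ryz → Rxz).
G1: condition met.
G2: fails — R10 and R01 but not R11.
G3: fails — Rw1w2 and Rw2w0 but not Rw1w0.
G4: fails — Rsu and Rus but not Rss.
G5: fails — Rca and Rab but not Rcb.

G1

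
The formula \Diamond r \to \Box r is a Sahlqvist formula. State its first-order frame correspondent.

partial functionality

This is the CD axiom.
It corresponds to partial functionality: \forall x \forall y \forall z (Rxy \wedge Rxz \to y = z).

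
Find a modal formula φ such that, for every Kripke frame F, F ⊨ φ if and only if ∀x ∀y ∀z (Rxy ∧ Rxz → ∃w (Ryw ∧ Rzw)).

◇□p → □◇p

The condition is convergence. The .2 schema ◇□p → □◇p defines it.
Suppose ◇□p→□◇p is valid. Take Rxy, Rxz and set V(p)={w : Ryw}. Then □p at y so ◇□p at x, so □◇p at x, so ◇p at z, giving w with Rzw and Ryw.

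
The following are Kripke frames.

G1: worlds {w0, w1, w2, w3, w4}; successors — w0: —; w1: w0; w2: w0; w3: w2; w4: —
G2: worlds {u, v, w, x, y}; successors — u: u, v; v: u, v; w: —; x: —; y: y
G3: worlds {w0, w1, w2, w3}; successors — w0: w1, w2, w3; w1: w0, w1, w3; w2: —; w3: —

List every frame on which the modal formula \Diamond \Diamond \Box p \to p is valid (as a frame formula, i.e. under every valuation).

The schema corresponds to a generalized confluence (Geach) condition: \forall x \forall y (x R^2 y \to \exists w (yRw \wedge x = w)).
G1: fails — w3R²w0 but no w with w0Rw and w3=w.
G2: satisfies the condition.
G3: fails — w0R²w0 but no w with w0Rw and w0=w.

G2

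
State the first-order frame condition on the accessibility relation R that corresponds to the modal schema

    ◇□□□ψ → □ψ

This is a Sahlqvist (Geach-type) schema ◇^1□^3ψ → □^1◇^0ψ.
First-order correspondent: ∀x ∀y ∀z ((xRy ∧ xRz) → ∃w (yR³w ∧ z = w)).

∀x ∀y ∀z ((xRy ∧ xRz) → ∃w (yR³w ∧ z = w))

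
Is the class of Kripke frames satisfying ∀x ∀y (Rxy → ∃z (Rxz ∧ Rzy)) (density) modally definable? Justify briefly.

Yes: it is density, defined by the C4 schema □□q → □q.
Suppose □□q→□q is valid. Take Rxy and set V(q)={w : xR²w}. Then □□q at x, so □q at x, so q at y, i.e. ∃z(Rxz∧Rzy).

Yes — defined by □□q → □q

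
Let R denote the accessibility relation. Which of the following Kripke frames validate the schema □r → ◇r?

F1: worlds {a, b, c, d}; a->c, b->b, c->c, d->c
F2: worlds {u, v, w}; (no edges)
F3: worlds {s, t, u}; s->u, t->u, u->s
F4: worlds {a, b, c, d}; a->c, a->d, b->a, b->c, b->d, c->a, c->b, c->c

Frame correspondent (Sahlqvist): ∀x ∃y Rxy — i.e. seriality.
F1: holds.
F2: fails — world u has no successor.
F3: holds.
F4: fails — world d has no successor.
Valid on: F1, F3.

F1, F3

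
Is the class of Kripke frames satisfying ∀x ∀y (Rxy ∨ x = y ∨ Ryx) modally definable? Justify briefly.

Not definable by any modal formula

Modal frame validity is preserved under disjoint unions.
Take 2 disjoint single-world reflexive frames: each is trivially connected, but their disjoint union has 2 worlds with no edge between distinct components, so it is not connected.
Hence connectedness of R is not modally definable.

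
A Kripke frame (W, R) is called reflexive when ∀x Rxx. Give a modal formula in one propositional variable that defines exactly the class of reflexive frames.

A defining formula is □p → p (the T axiom).
Suppose □p→p is valid. At any x set V(p)={w : Rxw}. Then □p holds at x, so p holds at x, i.e. Rxx.

□p → p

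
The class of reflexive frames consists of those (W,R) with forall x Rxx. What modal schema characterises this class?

This is reflexivity; the standard corresponding axiom is T: □q → q.

□q → q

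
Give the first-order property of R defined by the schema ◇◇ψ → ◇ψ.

This is a Sahlqvist (Geach-type) schema ◇^2□^0ψ → □^0◇^1ψ.
Minimal-valuation argument: fix x; take any y with xR^2y and any z with xR^0z. Set V(ψ) to the set of worlds R-reachable from y in exactly 0 steps. Then □^0ψ holds at y, so the antecedent holds at x; validity forces ◇^1ψ at z, giving a w with zR^1w and yR^0w.
First-order correspondent: ∀x ∀y (xR²y → ∃w (y = w ∧ xRw)).

∀x ∀y (xR²y → ∃w (y = w ∧ xRw))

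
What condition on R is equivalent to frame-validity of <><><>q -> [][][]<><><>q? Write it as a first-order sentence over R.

forall x forall y forall z ((x R^3 y & x R^3 z) -> exists w (y = w & z R^3 w))

This is a Sahlqvist (Geach-type) schema ◇^3□^0q → □^3◇^3q.
First-order correspondent: forall x forall y forall z ((x R^3 y & x R^3 z) -> exists w (y = w & z R^3 w)).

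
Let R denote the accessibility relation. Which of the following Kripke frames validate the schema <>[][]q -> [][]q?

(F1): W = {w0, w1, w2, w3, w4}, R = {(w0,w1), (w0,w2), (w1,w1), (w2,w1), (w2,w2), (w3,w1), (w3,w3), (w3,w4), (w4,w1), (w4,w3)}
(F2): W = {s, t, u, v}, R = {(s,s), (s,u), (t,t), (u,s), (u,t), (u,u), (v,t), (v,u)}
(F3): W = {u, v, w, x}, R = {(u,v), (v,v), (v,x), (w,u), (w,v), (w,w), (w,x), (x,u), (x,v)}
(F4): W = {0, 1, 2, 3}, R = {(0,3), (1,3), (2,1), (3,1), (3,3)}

The schema corresponds to a generalized confluence (Geach) condition: forall x forall y forall z ((xRy & x R^2 z) -> exists w (y R^2 w & z = w)).
(F1): fails — w0Rw1, w0R²w2 but no w with w1R²w and w2=w.
(F2): fails — uRt, uR²s but no w with tR²w and s=w.
(F3): fails — vRx, vR²u but no t with xR²t and u=t.
(F4): holds.

(F4)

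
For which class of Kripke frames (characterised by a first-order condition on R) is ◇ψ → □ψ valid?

Partial functionality

Suppose ◇ψ→□ψ is valid. Take Rxy, Rxz and set V(ψ)={y}. Then ◇ψ at x, so □ψ at x, so ψ at z, i.e. z=y.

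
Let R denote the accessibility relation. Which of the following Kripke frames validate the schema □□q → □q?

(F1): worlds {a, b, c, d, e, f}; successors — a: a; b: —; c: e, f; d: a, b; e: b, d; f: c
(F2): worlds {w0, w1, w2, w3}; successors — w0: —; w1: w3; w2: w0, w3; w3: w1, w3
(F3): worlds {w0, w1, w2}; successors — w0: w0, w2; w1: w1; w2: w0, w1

This is the axiom for density; its first-order frame correspondent is ∀x ∀y (Rxy → ∃z (Rxz ∧ Rzy)).
(F1): fails — Rcf but no z with Rcz and Rzf.
(F2): fails — Rw2w0 but no z with Rw2z and Rzw0.
(F3): holds.
Valid on: (F3).

(F3)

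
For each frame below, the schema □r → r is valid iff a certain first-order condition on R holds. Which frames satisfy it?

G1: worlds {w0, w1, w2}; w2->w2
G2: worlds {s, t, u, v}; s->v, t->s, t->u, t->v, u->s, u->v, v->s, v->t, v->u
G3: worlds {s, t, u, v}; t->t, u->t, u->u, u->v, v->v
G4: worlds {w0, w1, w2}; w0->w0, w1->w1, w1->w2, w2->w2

This is the axiom for reflexivity; its first-order frame correspondent is ∀x Rxx.
G1: fails — world w0 does not see itself.
G2: fails — world s does not see itself.
G3: fails — world s does not see itself.
G4: condition met.

G4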